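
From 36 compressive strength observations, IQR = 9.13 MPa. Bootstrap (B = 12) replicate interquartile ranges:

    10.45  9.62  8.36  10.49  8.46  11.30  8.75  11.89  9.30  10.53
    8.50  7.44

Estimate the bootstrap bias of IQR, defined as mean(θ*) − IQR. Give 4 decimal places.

bias = +0.4608

mean(θ*) = (10.45 + 9.62 + 8.36 + 10.49 + 8.46 + 11.30 + 8.75 + 11.89 + 9.30 + 10.53 + 8.50 + 7.44) / 12 = 9.59083
bias = 9.59083 − 9.13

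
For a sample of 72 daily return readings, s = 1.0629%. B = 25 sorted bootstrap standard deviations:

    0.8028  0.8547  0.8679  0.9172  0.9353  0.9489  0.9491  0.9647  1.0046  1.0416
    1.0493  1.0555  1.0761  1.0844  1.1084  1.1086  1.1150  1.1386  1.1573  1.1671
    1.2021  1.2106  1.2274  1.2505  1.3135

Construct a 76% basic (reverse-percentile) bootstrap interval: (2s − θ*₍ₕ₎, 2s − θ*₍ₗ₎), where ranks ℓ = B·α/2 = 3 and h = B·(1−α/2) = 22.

(0.9152, 1.2579)

Percentile endpoints at ranks 3 and 22: θ*₍3₎ = 0.8679, θ*₍22₎ = 1.2106.
Basic interval reflects these around s:
  lower = 2 × 1.0629 − 1.2106 = 0.9152
  upper = 2 × 1.0629 − 0.8679 = 1.2579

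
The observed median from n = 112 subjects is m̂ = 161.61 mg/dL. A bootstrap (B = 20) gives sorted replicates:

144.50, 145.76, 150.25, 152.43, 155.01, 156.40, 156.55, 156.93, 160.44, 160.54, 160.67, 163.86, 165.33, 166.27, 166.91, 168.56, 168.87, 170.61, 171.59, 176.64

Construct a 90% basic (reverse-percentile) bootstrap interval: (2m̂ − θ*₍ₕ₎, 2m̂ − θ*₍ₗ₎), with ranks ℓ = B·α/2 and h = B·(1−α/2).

Percentile endpoints at ranks 1 and 19: θ*₍1₎ = 144.50, θ*₍19₎ = 171.59.
Basic interval reflects these around m̂:
  lower = 2 × 161.61 − 171.59 = 151.63
  upper = 2 × 161.61 − 144.50 = 178.72

(151.63, 178.72)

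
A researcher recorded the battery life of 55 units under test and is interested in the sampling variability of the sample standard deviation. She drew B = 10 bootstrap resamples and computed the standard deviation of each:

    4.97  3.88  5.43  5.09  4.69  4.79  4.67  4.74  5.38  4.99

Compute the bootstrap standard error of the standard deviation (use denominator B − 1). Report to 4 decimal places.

Bootstrap SE is the standard deviation of the 10 replicate standard deviations.
Mean of replicates: (4.97 + 3.88 + 5.43 + 5.09 + 4.69 + 4.79 + 4.67 + 4.74 + 5.38 + 4.99) / 10 = 48.63000 / 10 = 4.86300
Sum of squared deviations: (+0.10700)² + (−0.98300)² + (+0.56700)² + (+0.22700)² + (−0.17300)² + (−0.07300)² + (−0.19300)² + (−0.12300)² + (+0.51700)² + (+0.12700)² = 1.72181
Variance = 1.72181 / 9 = 0.19131
SE* = √0.19131

SE* = 0.4374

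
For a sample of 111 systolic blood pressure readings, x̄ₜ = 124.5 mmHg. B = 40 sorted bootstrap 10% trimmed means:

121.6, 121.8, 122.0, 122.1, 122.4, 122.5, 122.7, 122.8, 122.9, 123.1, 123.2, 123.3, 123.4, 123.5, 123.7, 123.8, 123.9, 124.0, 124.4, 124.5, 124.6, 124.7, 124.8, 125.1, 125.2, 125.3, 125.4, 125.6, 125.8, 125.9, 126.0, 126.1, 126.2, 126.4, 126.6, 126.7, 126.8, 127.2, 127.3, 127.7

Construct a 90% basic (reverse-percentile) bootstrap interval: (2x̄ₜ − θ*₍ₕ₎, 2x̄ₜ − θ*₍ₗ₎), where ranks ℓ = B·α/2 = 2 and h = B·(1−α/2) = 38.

(121.8, 127.2)

Percentile endpoints at ranks 2 and 38: θ*₍2₎ = 121.8, θ*₍38₎ = 127.2.
Basic interval reflects these around x̄ₜ:
  lower = 2 × 124.5 − 127.2 = 121.8
  upper = 2 × 124.5 − 121.8 = 127.2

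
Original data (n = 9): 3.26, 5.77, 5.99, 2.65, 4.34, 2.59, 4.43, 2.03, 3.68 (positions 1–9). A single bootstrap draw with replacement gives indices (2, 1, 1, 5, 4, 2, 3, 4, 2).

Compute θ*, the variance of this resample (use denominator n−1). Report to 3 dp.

θ* = 2.111

Resample values: 5.77, 3.26, 3.26, 4.34, 2.65, 5.77, 5.99, 2.65, 5.77.
Mean = 4.3844; sum of squared deviations = 16.8844
s² = 16.8844 / 8 = 2.1106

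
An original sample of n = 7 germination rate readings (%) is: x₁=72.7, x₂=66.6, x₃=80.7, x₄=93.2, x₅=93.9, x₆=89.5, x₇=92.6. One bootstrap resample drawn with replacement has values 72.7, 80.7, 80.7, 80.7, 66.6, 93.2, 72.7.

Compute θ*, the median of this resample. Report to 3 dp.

θ* = 80.700

Sorted: 66.6, 72.7, 72.7, 80.7, 80.7, 80.7, 93.2
Median = middle value = 80.700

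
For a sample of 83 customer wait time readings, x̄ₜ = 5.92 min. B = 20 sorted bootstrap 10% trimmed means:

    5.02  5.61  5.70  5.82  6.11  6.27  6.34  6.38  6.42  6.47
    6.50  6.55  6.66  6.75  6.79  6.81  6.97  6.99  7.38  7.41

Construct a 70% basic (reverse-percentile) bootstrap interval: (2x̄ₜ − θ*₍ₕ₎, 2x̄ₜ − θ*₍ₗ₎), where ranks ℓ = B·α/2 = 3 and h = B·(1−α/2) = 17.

(4.87, 6.14)

Percentile endpoints at ranks 3 and 17: θ*₍3₎ = 5.70, θ*₍17₎ = 6.97.
Basic interval reflects these around x̄ₜ:
  lower = 2 × 5.92 − 6.97 = 4.87
  upper = 2 × 5.92 − 5.70 = 6.14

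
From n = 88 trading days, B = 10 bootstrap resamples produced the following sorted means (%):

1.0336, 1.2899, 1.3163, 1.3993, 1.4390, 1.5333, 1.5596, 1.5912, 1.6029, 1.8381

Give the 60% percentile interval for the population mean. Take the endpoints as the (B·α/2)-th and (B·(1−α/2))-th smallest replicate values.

α = 0.40; lower rank = 10 × 0.200 = 2; upper rank = 10 × 0.800 = 8.
The 2nd smallest replicate is 1.2899; the 8th is 1.5912.

(1.2899, 1.5912)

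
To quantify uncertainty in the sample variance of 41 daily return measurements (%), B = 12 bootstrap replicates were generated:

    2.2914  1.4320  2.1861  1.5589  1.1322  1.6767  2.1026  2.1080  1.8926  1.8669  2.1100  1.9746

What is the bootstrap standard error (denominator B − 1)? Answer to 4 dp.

Bootstrap SE is the standard deviation of the 12 replicate variances.
Mean of replicates: (2.2914 + 1.4320 + 2.1861 + 1.5589 + 1.1322 + 1.6767 + 2.1026 + 2.1080 + 1.8926 + 1.8669 + 2.1100 + 1.9746) / 12 = 22.33200 / 12 = 1.86100
Sum of squared deviations: (+0.43040)² + (−0.42900)² + (+0.32510)² + (−0.30210)² + (−0.72880)² + (−0.18430)² + (+0.24160)² + (+0.24700)² + (+0.03160)² + (+0.00590)² + (+0.24900)² + (+0.11360)² = 1.32667
Variance = 1.32667 / 11 = 0.12061
SE* = √0.12061

SE* = 0.3473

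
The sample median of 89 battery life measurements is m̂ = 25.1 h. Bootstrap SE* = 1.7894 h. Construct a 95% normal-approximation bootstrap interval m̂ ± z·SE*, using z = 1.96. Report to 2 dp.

(21.59, 28.61)

Margin = 1.96 × 1.7894 = 3.507
Interval: 25.1 ± 3.507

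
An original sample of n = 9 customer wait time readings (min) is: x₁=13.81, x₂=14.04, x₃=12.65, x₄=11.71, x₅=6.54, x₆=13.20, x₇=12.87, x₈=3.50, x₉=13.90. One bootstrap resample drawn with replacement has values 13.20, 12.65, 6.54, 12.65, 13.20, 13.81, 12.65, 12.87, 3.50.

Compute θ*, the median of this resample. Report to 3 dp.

θ* = 12.650

Sorted: 3.50, 6.54, 12.65, 12.65, 12.65, 12.87, 13.20, 13.20, 13.81
Median = middle value = 12.650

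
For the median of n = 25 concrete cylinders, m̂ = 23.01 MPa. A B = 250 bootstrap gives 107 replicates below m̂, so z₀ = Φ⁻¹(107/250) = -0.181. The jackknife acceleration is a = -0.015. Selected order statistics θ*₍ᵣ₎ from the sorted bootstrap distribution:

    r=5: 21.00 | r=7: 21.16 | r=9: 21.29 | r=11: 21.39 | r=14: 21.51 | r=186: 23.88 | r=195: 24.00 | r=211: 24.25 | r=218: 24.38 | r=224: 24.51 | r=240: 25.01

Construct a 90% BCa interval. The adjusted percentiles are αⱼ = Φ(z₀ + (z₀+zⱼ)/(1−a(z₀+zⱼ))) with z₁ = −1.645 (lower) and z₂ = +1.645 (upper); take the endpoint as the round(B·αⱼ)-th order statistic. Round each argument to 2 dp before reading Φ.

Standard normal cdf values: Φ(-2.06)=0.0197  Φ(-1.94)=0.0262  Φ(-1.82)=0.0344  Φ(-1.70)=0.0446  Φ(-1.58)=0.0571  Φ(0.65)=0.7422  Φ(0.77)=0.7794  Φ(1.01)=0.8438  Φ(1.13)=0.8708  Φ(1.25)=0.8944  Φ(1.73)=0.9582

Lower: z₀ + z₁ = -0.181 + (-1.645) = -1.826; 1 − a(z₀+z₁) = 1 − (-0.015)(-1.826) = 0.9726; argument = -0.181 + (-1.826)/0.9726 = -2.0584 → -2.06.
α₁ = Φ(-2.06) = 0.0197; rank = round(250 × 0.0197) = 5; θ*₍5₎ = 21.00.
Upper: z₀ + z₂ = 1.464; 1 − a(z₀+z₂) = 1.0220; argument = 1.2515 → 1.25; α₂ = 0.8944; rank = 224; θ*₍224₎ = 24.51.

(21.00, 24.51)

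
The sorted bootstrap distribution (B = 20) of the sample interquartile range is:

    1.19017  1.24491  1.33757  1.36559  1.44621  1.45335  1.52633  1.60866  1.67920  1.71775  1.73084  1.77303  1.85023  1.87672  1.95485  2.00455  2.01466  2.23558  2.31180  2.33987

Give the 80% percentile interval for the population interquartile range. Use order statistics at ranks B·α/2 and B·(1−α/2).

α = 0.20; lower rank = 20 × 0.100 = 2; upper rank = 20 × 0.900 = 18.
The 2nd smallest replicate is 1.24491; the 18th is 2.23558.

(1.24491, 2.23558)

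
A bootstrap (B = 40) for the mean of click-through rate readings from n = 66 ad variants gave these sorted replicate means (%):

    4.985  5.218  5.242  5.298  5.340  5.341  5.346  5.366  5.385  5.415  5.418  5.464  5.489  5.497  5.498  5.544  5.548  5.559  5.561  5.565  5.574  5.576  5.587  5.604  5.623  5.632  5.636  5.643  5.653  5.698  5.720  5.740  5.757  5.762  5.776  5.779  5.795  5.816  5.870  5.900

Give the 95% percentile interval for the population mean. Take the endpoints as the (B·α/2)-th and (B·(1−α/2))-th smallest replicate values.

α = 0.05; lower rank = 40 × 0.025 = 1; upper rank = 40 × 0.975 = 39.
The 1st smallest replicate is 4.985; the 39th is 5.870.

(4.985, 5.870)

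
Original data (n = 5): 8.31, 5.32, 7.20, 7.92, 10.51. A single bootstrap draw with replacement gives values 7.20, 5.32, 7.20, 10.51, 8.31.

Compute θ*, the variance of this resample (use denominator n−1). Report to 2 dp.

Mean = 7.7080; sum of squared deviations = 14.4323
s² = 14.4323 / 4 = 3.6081

θ* = 3.61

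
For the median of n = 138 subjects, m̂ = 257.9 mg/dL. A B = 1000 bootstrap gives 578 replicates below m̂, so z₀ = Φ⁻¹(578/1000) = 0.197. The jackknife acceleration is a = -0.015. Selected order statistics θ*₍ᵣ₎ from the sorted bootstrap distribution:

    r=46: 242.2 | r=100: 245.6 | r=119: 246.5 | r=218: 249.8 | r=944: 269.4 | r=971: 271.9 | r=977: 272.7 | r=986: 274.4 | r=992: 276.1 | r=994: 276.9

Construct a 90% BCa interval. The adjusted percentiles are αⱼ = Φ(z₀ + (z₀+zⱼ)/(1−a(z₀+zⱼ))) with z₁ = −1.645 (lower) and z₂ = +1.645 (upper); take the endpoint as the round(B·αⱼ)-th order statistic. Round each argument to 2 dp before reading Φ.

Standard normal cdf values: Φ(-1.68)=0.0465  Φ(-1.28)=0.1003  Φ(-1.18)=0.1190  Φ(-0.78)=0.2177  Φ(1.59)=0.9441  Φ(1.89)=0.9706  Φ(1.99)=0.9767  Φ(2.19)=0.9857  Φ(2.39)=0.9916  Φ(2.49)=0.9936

Lower: z₀ + z₁ = 0.197 + (-1.645) = -1.448; 1 − a(z₀+z₁) = 1 − (-0.015)(-1.448) = 0.9783; argument = 0.197 + (-1.448)/0.9783 = -1.2831 → -1.28.
α₁ = Φ(-1.28) = 0.1003; rank = round(1000 × 0.1003) = 100; θ*₍100₎ = 245.6.
Upper: z₀ + z₂ = 1.842; 1 − a(z₀+z₂) = 1.0276; argument = 1.9895 → 1.99; α₂ = 0.9767; rank = 977; θ*₍977₎ = 272.7.

(245.6, 272.7)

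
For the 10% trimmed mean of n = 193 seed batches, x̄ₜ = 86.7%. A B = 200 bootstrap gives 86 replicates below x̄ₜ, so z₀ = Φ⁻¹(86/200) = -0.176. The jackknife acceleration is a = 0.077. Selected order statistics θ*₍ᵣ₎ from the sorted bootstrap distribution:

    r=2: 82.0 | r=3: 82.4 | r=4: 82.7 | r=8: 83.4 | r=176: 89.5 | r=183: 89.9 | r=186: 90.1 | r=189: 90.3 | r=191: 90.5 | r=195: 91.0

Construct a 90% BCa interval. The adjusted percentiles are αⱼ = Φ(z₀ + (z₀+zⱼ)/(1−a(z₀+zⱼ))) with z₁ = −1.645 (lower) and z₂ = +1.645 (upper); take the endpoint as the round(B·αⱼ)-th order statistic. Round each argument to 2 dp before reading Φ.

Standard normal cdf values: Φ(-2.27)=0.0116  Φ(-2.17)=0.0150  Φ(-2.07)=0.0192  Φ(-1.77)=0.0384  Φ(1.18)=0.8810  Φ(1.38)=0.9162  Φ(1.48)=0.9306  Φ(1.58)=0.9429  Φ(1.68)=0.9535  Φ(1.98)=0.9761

(83.4, 90.1)

Lower: z₀ + z₁ = -0.176 + (-1.645) = -1.821; 1 − a(z₀+z₁) = 1 − (0.077)(-1.821) = 1.1402; argument = -0.176 + (-1.821)/1.1402 = -1.7731 → -1.77.
α₁ = Φ(-1.77) = 0.0384; rank = round(200 × 0.0384) = 8; θ*₍8₎ = 83.4.
Upper: z₀ + z₂ = 1.469; 1 − a(z₀+z₂) = 0.8869; argument = 1.4804 → 1.48; α₂ = 0.9306; rank = 186; θ*₍186₎ = 90.1.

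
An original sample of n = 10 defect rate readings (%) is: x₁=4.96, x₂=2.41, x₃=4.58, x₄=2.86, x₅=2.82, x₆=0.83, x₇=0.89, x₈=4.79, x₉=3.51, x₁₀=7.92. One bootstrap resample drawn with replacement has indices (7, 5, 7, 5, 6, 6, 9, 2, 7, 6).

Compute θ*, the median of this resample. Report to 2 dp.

Resample values: 0.89, 2.82, 0.89, 2.82, 0.83, 0.83, 3.51, 2.41, 0.89, 0.83.
Sorted: 0.83, 0.83, 0.83, 0.89, 0.89, 0.89, 2.41, 2.82, 2.82, 3.51
Median = average of the two middle values = 0.89

θ* = 0.89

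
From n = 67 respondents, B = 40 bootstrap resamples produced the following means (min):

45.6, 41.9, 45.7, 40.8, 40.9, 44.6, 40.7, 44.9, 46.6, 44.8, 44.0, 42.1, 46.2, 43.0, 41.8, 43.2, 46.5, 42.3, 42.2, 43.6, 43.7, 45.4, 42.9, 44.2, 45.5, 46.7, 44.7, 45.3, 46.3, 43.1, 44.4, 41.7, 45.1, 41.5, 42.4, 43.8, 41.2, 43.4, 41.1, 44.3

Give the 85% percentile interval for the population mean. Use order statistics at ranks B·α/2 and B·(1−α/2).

(40.9, 46.3)

Sorted replicates: 40.7, 40.8, 40.9, 41.1, 41.2, 41.5, 41.7, 41.8, 41.9, 42.1, 42.2, 42.3, 42.4, 42.9, 43.0, 43.1, 43.2, 43.4, 43.6, 43.7, 43.8, 44.0, 44.2, 44.3, 44.4, 44.6, 44.7, 44.8, 44.9, 45.1, 45.3, 45.4, 45.5, 45.6, 45.7, 46.2, 46.3, 46.5, 46.6, 46.7
α = 0.15; lower rank = 40 × 0.075 = 3; upper rank = 40 × 0.925 = 37.
The 3rd smallest replicate is 40.9; the 37th is 46.3.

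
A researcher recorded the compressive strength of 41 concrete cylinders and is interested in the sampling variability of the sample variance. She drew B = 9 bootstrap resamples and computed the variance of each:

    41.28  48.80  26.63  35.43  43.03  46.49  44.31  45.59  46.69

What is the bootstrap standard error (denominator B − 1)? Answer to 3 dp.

Bootstrap SE is the standard deviation of the 9 replicate variances.
Mean of replicates: (41.28 + 48.80 + 26.63 + 35.43 + 43.03 + 46.49 + 44.31 + 45.59 + 46.69) / 9 = 378.2500 / 9 = 42.0278
Sum of squared deviations: (−0.7478)² + (+6.7722)² + (−15.3978)² + (−6.5978)² + (+1.0022)² + (+4.4622)² + (+2.2822)² + (+3.5622)² + (+4.6622)² = 387.5946
Variance = 387.5946 / 8 = 48.4493
SE* = √48.4493

SE* = 6.961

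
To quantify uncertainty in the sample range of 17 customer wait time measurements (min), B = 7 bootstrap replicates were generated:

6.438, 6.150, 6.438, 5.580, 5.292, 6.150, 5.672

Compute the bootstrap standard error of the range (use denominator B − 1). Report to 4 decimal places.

SE* = 0.4477

Bootstrap SE is the standard deviation of the 7 replicate ranges.
Mean of replicates: (6.438 + 6.150 + 6.438 + 5.580 + 5.292 + 6.150 + 5.672) / 7 = 41.72000 / 7 = 5.96000
Sum of squared deviations: (+0.47800)² + (+0.19000)² + (+0.47800)² + (−0.38000)² + (−0.66800)² + (+0.19000)² + (−0.28800)² = 1.20274
Variance = 1.20274 / 6 = 0.20046
SE* = √0.20046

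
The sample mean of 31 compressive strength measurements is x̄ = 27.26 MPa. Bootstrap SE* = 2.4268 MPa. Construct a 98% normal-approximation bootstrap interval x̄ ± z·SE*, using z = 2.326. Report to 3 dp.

Margin = 2.326 × 2.4268 = 5.6447
Interval: 27.26 ± 5.6447

(21.615, 32.905)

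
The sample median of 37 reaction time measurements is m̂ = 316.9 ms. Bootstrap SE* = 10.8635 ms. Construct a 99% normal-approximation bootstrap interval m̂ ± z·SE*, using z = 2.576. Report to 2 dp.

(288.92, 344.88)

Margin = 2.576 × 10.8635 = 27.984
Interval: 316.9 ± 27.984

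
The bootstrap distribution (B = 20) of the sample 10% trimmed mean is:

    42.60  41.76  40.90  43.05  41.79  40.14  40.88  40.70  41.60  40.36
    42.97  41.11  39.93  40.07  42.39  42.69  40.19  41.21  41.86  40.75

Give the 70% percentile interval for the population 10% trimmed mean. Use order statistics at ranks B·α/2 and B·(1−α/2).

Sorted replicates: 39.93, 40.07, 40.14, 40.19, 40.36, 40.70, 40.75, 40.88, 40.90, 41.11, 41.21, 41.60, 41.76, 41.79, 41.86, 42.39, 42.60, 42.69, 42.97, 43.05
α = 0.30; lower rank = 20 × 0.150 = 3; upper rank = 20 × 0.850 = 17.
The 3rd smallest replicate is 40.14; the 17th is 42.60.

(40.14, 42.60)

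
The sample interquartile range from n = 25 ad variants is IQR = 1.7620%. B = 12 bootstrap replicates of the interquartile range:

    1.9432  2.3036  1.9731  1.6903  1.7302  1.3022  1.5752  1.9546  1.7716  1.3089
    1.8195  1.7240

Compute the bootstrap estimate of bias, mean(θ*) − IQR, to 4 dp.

mean(θ*) = (1.9432 + 2.3036 + 1.9731 + 1.6903 + 1.7302 + 1.3022 + 1.5752 + 1.9546 + 1.7716 + 1.3089 + 1.8195 + 1.7240) / 12 = 1.75803
bias = 1.75803 − 1.7620

bias = −0.0040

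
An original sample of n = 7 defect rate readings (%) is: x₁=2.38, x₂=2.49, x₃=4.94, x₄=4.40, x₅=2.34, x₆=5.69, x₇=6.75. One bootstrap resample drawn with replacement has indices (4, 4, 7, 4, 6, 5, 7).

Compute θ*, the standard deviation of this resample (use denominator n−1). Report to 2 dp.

Resample values: 4.40, 4.40, 6.75, 4.40, 5.69, 2.34, 6.75.
Mean = 4.9614; sum of squared deviations = 14.7463
s² = 14.7463 / 6 = 2.4577
s = √2.4577 = 1.57

θ* = 1.57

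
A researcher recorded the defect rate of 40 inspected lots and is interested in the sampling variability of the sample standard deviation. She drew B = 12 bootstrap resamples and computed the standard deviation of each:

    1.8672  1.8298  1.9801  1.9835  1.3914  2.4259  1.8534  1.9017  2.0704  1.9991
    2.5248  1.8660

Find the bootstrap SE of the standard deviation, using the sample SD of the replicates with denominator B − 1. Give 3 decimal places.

SE* = 0.289

Bootstrap SE is the standard deviation of the 12 replicate standard deviations.
Mean of replicates: (1.8672 + 1.8298 + 1.9801 + 1.9835 + 1.3914 + 2.4259 + 1.8534 + 1.9017 + 2.0704 + 1.9991 + 2.5248 + 1.8660) / 12 = 23.69330 / 12 = 1.97444
Sum of squared deviations: (−0.10724)² + (−0.14464)² + (+0.00566)² + (+0.00906)² + (−0.58304)² + (+0.45146)² + (−0.12104)² + (−0.07274)² + (+0.09596)² + (+0.02466)² + (+0.55036)² + (−0.10844)² = 0.92070
Variance = 0.92070 / 11 = 0.08370
SE* = √0.08370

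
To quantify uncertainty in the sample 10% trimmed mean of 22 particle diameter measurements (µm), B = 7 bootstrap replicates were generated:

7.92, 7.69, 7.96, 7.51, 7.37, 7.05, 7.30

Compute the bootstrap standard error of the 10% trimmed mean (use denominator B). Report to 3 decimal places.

SE* = 0.310

Bootstrap SE is the standard deviation of the 7 replicate 10% trimmed means.
Mean of replicates: (7.92 + 7.69 + 7.96 + 7.51 + 7.37 + 7.05 + 7.30) / 7 = 52.8000 / 7 = 7.5429
Sum of squared deviations: (+0.3771)² + (+0.1471)² + (+0.4171)² + (−0.0329)² + (−0.1729)² + (−0.4929)² + (−0.2429)² = 0.6707
Variance = 0.6707 / 7 = 0.0958
SE* = √0.0958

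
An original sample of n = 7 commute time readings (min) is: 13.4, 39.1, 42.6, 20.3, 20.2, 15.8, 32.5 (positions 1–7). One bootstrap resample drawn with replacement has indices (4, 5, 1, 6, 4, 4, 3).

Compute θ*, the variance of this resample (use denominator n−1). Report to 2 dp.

θ* = 91.42

Resample values: 20.3, 20.2, 13.4, 15.8, 20.3, 20.3, 42.6.
Mean = 21.8429; sum of squared deviations = 548.4971
s² = 548.4971 / 6 = 91.4162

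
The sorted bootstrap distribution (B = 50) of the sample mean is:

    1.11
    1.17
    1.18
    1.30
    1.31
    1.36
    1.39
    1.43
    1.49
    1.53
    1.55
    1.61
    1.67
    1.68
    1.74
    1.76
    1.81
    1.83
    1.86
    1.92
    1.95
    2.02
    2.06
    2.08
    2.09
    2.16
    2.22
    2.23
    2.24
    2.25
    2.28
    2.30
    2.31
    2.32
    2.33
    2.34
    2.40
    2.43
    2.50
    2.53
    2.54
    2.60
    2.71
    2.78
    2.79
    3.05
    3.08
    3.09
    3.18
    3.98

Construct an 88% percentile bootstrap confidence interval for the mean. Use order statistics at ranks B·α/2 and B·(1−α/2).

(1.18, 3.08)

α = 0.12; lower rank = 50 × 0.060 = 3; upper rank = 50 × 0.940 = 47.
The 3rd smallest replicate is 1.18; the 47th is 3.08.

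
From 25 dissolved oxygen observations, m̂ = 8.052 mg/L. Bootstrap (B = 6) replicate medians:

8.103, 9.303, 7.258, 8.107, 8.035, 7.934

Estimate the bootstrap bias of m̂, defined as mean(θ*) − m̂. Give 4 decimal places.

bias = +0.0713

mean(θ*) = (8.103 + 9.303 + 7.258 + 8.107 + 8.035 + 7.934) / 6 = 8.12333
bias = 8.12333 − 8.052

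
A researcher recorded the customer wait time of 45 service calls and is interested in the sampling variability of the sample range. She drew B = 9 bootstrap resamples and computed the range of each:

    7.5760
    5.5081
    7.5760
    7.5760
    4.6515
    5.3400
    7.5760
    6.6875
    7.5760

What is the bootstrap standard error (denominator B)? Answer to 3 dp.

Bootstrap SE is the standard deviation of the 9 replicate ranges.
Mean of replicates: (7.5760 + 5.5081 + 7.5760 + 7.5760 + 4.6515 + 5.3400 + 7.5760 + 6.6875 + 7.5760) / 9 = 60.06710 / 9 = 6.67412
Sum of squared deviations: (+0.90188)² + (−1.16602)² + (+0.90188)² + (+0.90188)² + (−2.02262)² + (−1.33412)² + (+0.90188)² + (+0.01338)² + (+0.90188)² = 11.29759
Variance = 11.29759 / 9 = 1.25529
SE* = √1.25529

SE* = 1.120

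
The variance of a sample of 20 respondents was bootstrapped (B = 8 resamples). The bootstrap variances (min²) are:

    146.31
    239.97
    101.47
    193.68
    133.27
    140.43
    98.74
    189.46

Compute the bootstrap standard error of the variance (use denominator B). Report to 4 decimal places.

Bootstrap SE is the standard deviation of the 8 replicate variances.
Mean of replicates: (146.31 + 239.97 + 101.47 + 193.68 + 133.27 + 140.43 + 98.74 + 189.46) / 8 = 1243.33000 / 8 = 155.41625
Sum of squared deviations: (−9.10625)² + (+84.55375)² + (−53.94625)² + (+38.26375)² + (−22.14625)² + (−14.98625)² + (−56.67625)² + (+34.04375)² = 16692.79119
Variance = 16692.79119 / 8 = 2086.59890
SE* = √2086.59890

SE* = 45.6793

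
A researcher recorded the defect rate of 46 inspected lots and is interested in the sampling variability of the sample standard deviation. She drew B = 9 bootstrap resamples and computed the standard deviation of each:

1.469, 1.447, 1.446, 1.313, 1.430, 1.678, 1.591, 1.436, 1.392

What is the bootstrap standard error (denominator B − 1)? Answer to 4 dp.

SE* = 0.1075

Bootstrap SE is the standard deviation of the 9 replicate standard deviations.
Mean of replicates: (1.469 + 1.447 + 1.446 + 1.313 + 1.430 + 1.678 + 1.591 + 1.436 + 1.392) / 9 = 13.20200 / 9 = 1.46689
Sum of squared deviations: (+0.00211)² + (−0.01989)² + (−0.02089)² + (−0.15389)² + (−0.03689)² + (+0.21111)² + (+0.12411)² + (−0.03089)² + (−0.07489)² = 0.09241
Variance = 0.09241 / 8 = 0.01155
SE* = √0.01155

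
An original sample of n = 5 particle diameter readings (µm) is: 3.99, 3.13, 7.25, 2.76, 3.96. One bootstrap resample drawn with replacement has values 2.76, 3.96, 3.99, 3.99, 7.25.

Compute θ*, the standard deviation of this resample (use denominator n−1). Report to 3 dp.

θ* = 1.684

Mean = 4.3900; sum of squared deviations = 11.3414
s² = 11.3414 / 4 = 2.8354
s = √2.8354 = 1.684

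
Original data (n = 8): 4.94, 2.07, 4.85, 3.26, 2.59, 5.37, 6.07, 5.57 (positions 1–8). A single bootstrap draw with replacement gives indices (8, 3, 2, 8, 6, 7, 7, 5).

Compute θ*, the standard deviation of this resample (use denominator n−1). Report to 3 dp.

θ* = 1.562

Resample values: 5.57, 4.85, 2.07, 5.57, 5.37, 6.07, 6.07, 2.59.
Mean = 4.7700; sum of squared deviations = 17.0688
s² = 17.0688 / 7 = 2.4384
s = √2.4384 = 1.562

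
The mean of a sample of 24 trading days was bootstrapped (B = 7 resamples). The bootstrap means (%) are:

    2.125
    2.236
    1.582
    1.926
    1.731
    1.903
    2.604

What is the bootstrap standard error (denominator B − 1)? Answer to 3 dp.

SE* = 0.341

Bootstrap SE is the standard deviation of the 7 replicate means.
Mean of replicates: (2.125 + 2.236 + 1.582 + 1.926 + 1.731 + 1.903 + 2.604) / 7 = 14.1070 / 7 = 2.0153
Sum of squared deviations: (+0.1097)² + (+0.2207)² + (−0.4333)² + (−0.0893)² + (−0.2843)² + (−0.1123)² + (+0.5887)² = 0.6965
Variance = 0.6965 / 6 = 0.1161
SE* = √0.1161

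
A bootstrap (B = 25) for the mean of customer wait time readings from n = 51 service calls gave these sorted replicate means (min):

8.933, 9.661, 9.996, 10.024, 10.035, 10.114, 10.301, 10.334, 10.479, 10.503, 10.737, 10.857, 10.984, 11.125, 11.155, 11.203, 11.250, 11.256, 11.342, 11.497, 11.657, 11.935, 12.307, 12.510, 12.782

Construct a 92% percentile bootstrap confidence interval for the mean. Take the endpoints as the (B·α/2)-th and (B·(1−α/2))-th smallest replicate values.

α = 0.08; lower rank = 25 × 0.040 = 1; upper rank = 25 × 0.960 = 24.
The 1st smallest replicate is 8.933; the 24th is 12.510.

(8.933, 12.510)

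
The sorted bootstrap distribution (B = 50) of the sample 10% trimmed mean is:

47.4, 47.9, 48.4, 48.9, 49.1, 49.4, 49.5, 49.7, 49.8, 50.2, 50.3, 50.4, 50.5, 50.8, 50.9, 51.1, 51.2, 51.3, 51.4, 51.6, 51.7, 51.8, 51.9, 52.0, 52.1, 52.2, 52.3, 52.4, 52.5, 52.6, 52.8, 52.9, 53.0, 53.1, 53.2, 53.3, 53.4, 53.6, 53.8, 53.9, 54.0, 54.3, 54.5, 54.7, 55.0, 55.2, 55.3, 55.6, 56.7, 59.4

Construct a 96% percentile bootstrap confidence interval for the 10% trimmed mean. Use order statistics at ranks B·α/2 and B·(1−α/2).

α = 0.04; lower rank = 50 × 0.020 = 1; upper rank = 50 × 0.980 = 49.
The 1st smallest replicate is 47.4; the 49th is 56.7.

(47.4, 56.7)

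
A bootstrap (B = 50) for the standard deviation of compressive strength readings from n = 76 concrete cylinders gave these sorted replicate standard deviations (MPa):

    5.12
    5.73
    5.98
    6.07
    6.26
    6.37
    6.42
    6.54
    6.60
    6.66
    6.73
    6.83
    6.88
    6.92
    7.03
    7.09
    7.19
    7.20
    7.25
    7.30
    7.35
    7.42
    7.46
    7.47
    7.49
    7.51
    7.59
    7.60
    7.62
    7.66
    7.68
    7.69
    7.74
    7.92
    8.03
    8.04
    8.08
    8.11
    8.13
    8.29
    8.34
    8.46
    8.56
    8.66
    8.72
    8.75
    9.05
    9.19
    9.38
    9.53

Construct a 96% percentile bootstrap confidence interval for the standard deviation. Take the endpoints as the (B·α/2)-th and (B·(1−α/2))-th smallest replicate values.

α = 0.04; lower rank = 50 × 0.020 = 1; upper rank = 50 × 0.980 = 49.
The 1st smallest replicate is 5.12; the 49th is 9.38.

(5.12, 9.38)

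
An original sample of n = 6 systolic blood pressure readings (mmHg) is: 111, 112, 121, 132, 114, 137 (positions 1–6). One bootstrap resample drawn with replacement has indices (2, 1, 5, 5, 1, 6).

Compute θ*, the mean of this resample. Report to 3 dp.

θ* = 116.500

Resample values: 112, 111, 114, 114, 111, 137.
Mean = (112 + 111 + 114 + 114 + 111 + 137) / 6 = 699.0 / 6 = 116.500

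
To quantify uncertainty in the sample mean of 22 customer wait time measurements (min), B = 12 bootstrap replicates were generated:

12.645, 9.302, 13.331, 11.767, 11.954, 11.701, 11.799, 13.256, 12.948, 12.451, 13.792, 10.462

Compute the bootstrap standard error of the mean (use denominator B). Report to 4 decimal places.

Bootstrap SE is the standard deviation of the 12 replicate means.
Mean of replicates: (12.645 + 9.302 + 13.331 + 11.767 + 11.954 + 11.701 + 11.799 + 13.256 + 12.948 + 12.451 + 13.792 + 10.462) / 12 = 145.40800 / 12 = 12.11733
Sum of squared deviations: (+0.52767)² + (−2.81533)² + (+1.21367)² + (−0.35033)² + (−0.16333)² + (−0.41633)² + (−0.31833)² + (+1.13867)² + (+0.83067)² + (+0.33367)² + (+1.67467)² + (−1.65533)² = 17.74414
Variance = 17.74414 / 12 = 1.47868
SE* = √1.47868

SE* = 1.2160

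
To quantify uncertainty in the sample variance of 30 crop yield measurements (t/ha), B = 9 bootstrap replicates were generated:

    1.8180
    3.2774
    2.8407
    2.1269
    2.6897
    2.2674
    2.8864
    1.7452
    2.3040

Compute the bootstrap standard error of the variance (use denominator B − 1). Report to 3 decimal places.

Bootstrap SE is the standard deviation of the 9 replicate variances.
Mean of replicates: (1.8180 + 3.2774 + 2.8407 + 2.1269 + 2.6897 + 2.2674 + 2.8864 + 1.7452 + 2.3040) / 9 = 21.95570 / 9 = 2.43952
Sum of squared deviations: (−0.62152)² + (+0.83788)² + (+0.40118)² + (−0.31262)² + (+0.25018)² + (−0.17212)² + (+0.44688)² + (−0.69432)² + (−0.13552)² = 2.13937
Variance = 2.13937 / 8 = 0.26742
SE* = √0.26742

SE* = 0.517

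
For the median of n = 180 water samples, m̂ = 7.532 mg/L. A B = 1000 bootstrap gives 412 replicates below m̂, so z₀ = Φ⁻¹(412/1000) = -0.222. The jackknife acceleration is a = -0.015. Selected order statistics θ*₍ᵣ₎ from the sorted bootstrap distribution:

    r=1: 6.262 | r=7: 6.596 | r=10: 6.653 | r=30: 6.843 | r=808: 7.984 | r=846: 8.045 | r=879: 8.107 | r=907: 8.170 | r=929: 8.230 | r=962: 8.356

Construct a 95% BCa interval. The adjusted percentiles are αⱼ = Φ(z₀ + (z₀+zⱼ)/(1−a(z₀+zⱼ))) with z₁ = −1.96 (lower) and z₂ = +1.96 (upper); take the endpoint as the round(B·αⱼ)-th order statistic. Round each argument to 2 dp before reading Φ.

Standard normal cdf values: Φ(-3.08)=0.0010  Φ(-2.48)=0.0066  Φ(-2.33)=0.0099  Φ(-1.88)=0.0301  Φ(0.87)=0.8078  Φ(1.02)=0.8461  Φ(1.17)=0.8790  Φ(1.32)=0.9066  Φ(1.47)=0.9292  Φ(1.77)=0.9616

Lower: z₀ + z₁ = -0.222 + (-1.960) = -2.182; 1 − a(z₀+z₁) = 1 − (-0.015)(-2.182) = 0.9673; argument = -0.222 + (-2.182)/0.9673 = -2.4778 → -2.48.
α₁ = Φ(-2.48) = 0.0066; rank = round(1000 × 0.0066) = 7; θ*₍7₎ = 6.596.
Upper: z₀ + z₂ = 1.738; 1 − a(z₀+z₂) = 1.0261; argument = 1.4718 → 1.47; α₂ = 0.9292; rank = 929; θ*₍929₎ = 8.230.

(6.596, 8.230)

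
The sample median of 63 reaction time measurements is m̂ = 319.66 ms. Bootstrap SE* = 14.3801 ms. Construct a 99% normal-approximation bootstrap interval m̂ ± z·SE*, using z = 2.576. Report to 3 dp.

(282.617, 356.703)

Margin = 2.576 × 14.3801 = 37.0431
Interval: 319.66 ± 37.0431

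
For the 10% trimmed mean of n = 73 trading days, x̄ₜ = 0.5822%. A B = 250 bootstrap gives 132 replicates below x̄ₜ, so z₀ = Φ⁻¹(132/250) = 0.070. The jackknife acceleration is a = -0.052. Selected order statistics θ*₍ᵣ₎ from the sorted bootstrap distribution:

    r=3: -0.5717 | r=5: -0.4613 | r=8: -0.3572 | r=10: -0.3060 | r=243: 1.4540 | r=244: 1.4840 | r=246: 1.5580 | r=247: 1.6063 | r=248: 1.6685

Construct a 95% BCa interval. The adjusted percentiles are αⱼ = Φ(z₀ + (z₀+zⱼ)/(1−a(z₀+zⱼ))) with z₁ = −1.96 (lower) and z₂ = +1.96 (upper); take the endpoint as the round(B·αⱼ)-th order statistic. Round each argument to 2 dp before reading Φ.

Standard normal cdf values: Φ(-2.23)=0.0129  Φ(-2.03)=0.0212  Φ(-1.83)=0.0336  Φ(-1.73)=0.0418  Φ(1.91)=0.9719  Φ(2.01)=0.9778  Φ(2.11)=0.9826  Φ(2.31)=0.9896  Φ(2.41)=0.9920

(-0.4613, 1.4540)

Lower: z₀ + z₁ = 0.070 + (-1.960) = -1.890; 1 − a(z₀+z₁) = 1 − (-0.052)(-1.890) = 0.9017; argument = 0.070 + (-1.890)/0.9017 = -2.0260 → -2.03.
α₁ = Φ(-2.03) = 0.0212; rank = round(250 × 0.0212) = 5; θ*₍5₎ = -0.4613.
Upper: z₀ + z₂ = 2.030; 1 − a(z₀+z₂) = 1.1056; argument = 1.9062 → 1.91; α₂ = 0.9719; rank = 243; θ*₍243₎ = 1.4540.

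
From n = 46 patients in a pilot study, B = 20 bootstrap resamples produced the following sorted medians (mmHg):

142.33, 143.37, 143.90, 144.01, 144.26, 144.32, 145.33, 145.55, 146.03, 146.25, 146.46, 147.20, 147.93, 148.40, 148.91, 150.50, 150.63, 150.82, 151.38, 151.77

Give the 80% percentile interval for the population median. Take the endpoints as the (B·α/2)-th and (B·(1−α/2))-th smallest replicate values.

α = 0.20; lower rank = 20 × 0.100 = 2; upper rank = 20 × 0.900 = 18.
The 2nd smallest replicate is 143.37; the 18th is 150.82.

(143.37, 150.82)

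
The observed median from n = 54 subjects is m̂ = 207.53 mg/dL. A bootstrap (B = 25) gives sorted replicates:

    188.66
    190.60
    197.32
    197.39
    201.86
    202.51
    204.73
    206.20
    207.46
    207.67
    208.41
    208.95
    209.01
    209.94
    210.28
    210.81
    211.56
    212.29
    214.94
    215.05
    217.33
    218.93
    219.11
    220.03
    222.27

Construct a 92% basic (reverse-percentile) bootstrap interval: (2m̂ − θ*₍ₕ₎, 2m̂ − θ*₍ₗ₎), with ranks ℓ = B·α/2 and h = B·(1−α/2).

Percentile endpoints at ranks 1 and 24: θ*₍1₎ = 188.66, θ*₍24₎ = 220.03.
Basic interval reflects these around m̂:
  lower = 2 × 207.53 − 220.03 = 195.03
  upper = 2 × 207.53 − 188.66 = 226.40

(195.03, 226.40)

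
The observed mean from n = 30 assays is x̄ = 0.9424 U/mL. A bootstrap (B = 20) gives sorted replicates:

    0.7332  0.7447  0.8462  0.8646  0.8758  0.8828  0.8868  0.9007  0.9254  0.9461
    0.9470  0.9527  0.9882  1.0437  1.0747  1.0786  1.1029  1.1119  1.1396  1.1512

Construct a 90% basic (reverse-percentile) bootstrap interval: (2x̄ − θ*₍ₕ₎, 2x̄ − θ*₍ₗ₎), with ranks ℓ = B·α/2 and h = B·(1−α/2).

(0.7452, 1.1516)

Percentile endpoints at ranks 1 and 19: θ*₍1₎ = 0.7332, θ*₍19₎ = 1.1396.
Basic interval reflects these around x̄:
  lower = 2 × 0.9424 − 1.1396 = 0.7452
  upper = 2 × 0.9424 − 0.7332 = 1.1516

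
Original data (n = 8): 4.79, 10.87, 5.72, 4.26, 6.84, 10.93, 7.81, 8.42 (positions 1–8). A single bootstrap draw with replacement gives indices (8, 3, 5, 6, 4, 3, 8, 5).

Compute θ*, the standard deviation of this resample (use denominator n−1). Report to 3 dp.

Resample values: 8.42, 5.72, 6.84, 10.93, 4.26, 5.72, 8.42, 6.84.
Mean = 7.1437; sum of squared deviations = 30.1480
s² = 30.1480 / 7 = 4.3069
s = √4.3069 = 2.075

θ* = 2.075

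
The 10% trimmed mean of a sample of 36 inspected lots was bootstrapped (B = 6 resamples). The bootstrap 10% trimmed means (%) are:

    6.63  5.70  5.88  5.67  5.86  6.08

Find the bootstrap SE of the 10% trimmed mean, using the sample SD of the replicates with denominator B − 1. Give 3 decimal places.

SE* = 0.355

Bootstrap SE is the standard deviation of the 6 replicate 10% trimmed means.
Mean of replicates: (6.63 + 5.70 + 5.88 + 5.67 + 5.86 + 6.08) / 6 = 35.8200 / 6 = 5.9700
Sum of squared deviations: (+0.6600)² + (−0.2700)² + (−0.0900)² + (−0.3000)² + (−0.1100)² + (+0.1100)² = 0.6308
Variance = 0.6308 / 5 = 0.1262
SE* = √0.1262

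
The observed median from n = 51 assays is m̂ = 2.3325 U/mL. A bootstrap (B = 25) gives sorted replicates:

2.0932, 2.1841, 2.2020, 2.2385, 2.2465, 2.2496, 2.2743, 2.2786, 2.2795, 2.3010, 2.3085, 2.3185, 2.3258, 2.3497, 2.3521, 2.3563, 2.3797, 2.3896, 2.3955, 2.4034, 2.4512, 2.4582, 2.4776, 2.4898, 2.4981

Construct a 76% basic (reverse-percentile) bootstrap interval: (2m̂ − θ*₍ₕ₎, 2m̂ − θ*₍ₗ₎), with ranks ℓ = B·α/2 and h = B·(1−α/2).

Percentile endpoints at ranks 3 and 22: θ*₍3₎ = 2.2020, θ*₍22₎ = 2.4582.
Basic interval reflects these around m̂:
  lower = 2 × 2.3325 − 2.4582 = 2.2068
  upper = 2 × 2.3325 − 2.2020 = 2.4630

(2.2068, 2.4630)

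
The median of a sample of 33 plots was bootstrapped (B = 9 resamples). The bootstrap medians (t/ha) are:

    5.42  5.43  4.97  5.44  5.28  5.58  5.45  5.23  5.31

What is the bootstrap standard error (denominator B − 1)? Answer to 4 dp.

SE* = 0.1759

Bootstrap SE is the standard deviation of the 9 replicate medians.
Mean of replicates: (5.42 + 5.43 + 4.97 + 5.44 + 5.28 + 5.58 + 5.45 + 5.23 + 5.31) / 9 = 48.11000 / 9 = 5.34556
Sum of squared deviations: (+0.07444)² + (+0.08444)² + (−0.37556)² + (+0.09444)² + (−0.06556)² + (+0.23444)² + (+0.10444)² + (−0.11556)² + (−0.03556)² = 0.24742
Variance = 0.24742 / 8 = 0.03093
SE* = √0.03093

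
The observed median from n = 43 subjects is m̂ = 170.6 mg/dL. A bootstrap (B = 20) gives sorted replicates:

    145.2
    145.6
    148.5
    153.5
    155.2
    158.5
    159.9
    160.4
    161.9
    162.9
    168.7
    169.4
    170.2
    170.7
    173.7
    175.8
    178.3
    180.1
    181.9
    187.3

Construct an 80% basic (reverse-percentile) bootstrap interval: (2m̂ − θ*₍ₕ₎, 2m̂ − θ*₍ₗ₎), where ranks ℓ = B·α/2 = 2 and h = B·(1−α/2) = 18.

(161.1, 195.6)

Percentile endpoints at ranks 2 and 18: θ*₍2₎ = 145.6, θ*₍18₎ = 180.1.
Basic interval reflects these around m̂:
  lower = 2 × 170.6 − 180.1 = 161.1
  upper = 2 × 170.6 − 145.6 = 195.6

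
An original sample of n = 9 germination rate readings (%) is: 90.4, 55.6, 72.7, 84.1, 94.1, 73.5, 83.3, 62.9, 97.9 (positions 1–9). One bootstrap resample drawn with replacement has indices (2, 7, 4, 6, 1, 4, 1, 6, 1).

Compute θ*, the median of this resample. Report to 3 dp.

θ* = 84.100

Resample values: 55.6, 83.3, 84.1, 73.5, 90.4, 84.1, 90.4, 73.5, 90.4.
Sorted: 55.6, 73.5, 73.5, 83.3, 84.1, 84.1, 90.4, 90.4, 90.4
Median = middle value = 84.100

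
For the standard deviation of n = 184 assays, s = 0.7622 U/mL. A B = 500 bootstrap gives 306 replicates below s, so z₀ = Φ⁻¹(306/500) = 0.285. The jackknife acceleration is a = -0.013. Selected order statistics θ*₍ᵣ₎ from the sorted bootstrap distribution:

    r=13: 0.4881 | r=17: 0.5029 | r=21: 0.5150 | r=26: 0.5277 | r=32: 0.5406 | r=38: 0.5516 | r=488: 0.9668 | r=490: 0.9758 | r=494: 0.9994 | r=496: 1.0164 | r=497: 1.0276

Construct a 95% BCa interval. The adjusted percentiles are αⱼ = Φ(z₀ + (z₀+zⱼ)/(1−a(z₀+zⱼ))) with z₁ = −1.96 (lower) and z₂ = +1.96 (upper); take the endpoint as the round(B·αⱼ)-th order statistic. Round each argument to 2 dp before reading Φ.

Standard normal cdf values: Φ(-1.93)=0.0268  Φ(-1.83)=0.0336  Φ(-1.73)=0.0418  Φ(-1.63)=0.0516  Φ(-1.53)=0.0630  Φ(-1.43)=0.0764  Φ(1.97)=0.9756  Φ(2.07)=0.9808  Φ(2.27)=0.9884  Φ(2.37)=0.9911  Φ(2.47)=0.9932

Lower: z₀ + z₁ = 0.285 + (-1.960) = -1.675; 1 − a(z₀+z₁) = 1 − (-0.013)(-1.675) = 0.9782; argument = 0.285 + (-1.675)/0.9782 = -1.4273 → -1.43.
α₁ = Φ(-1.43) = 0.0764; rank = round(500 × 0.0764) = 38; θ*₍38₎ = 0.5516.
Upper: z₀ + z₂ = 2.245; 1 − a(z₀+z₂) = 1.0292; argument = 2.4663 → 2.47; α₂ = 0.9932; rank = 497; θ*₍497₎ = 1.0276.

(0.5516, 1.0276)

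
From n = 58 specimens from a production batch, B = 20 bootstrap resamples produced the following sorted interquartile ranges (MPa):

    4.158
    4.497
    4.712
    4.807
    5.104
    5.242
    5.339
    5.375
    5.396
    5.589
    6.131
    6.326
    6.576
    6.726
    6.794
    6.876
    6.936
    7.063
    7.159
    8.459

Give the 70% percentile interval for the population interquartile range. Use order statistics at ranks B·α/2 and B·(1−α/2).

α = 0.30; lower rank = 20 × 0.150 = 3; upper rank = 20 × 0.850 = 17.
The 3rd smallest replicate is 4.712; the 17th is 6.936.

(4.712, 6.936)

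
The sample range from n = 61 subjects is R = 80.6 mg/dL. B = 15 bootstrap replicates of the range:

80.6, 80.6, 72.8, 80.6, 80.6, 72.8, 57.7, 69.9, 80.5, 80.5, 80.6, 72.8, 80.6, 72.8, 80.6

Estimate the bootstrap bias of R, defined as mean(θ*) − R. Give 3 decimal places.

mean(θ*) = (80.6 + 80.6 + 72.8 + 80.6 + 80.6 + 72.8 + 57.7 + 69.9 + 80.5 + 80.5 + 80.6 + 72.8 + 80.6 + 72.8 + 80.6) / 15 = 76.2667
bias = 76.2667 − 80.6

bias = −4.333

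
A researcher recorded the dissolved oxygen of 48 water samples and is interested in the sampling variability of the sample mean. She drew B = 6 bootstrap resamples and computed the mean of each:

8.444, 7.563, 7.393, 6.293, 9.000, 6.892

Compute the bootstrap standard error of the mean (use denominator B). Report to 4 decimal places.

Bootstrap SE is the standard deviation of the 6 replicate means.
Mean of replicates: (8.444 + 7.563 + 7.393 + 6.293 + 9.000 + 6.892) / 6 = 45.58500 / 6 = 7.59750
Sum of squared deviations: (+0.84650)² + (−0.03450)² + (−0.20450)² + (−1.30450)² + (+1.40250)² + (−0.70550)² = 4.92603
Variance = 4.92603 / 6 = 0.82100
SE* = √0.82100

SE* = 0.9061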